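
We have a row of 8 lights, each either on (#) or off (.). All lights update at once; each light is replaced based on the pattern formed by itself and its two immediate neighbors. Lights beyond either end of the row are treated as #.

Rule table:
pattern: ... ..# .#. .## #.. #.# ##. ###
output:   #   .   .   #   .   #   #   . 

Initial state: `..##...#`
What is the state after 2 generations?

..###.##

..##.#.#
..###.##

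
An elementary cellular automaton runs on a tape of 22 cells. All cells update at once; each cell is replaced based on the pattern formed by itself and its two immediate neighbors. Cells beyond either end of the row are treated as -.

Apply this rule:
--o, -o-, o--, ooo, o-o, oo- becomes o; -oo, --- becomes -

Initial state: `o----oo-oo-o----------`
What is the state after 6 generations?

o-oo-ooooo-oo-oooo----

oo--o-oo-oooo---------
-ooooo-oo-oooo--------
o-ooooo-oo-oooo-------
oo-ooooo-oo-oooo------
-oo-ooooo-oo-oooo-----
o-oo-ooooo-oo-oooo----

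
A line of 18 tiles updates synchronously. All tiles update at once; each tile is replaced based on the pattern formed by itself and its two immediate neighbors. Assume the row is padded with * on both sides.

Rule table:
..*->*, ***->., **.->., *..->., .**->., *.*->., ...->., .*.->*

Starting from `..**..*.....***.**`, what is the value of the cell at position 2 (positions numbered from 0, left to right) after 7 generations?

.

.*...**....*......
.*..*.....**.....*
.*.**....*......*.
.*......**.....**.
.*.....*......*...
.*....**.....**..*
.*...*......*...*.
position 2 holds .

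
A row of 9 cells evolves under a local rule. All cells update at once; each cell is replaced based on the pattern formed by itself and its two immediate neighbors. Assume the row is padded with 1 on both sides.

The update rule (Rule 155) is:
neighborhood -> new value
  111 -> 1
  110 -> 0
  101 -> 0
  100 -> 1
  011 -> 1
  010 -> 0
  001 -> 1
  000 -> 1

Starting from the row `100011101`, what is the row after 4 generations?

011111001
011110111
011100111
011011111

011011111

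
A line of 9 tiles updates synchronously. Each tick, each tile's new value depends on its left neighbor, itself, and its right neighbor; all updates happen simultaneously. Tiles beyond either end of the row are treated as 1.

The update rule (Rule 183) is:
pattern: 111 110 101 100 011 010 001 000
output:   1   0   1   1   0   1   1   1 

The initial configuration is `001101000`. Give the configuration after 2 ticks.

101101111

110011111
101101111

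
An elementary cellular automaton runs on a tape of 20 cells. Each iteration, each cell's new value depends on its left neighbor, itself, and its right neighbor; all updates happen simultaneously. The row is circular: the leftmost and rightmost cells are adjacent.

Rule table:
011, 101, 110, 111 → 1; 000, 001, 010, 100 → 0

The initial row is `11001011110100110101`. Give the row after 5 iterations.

11000111111000111111

11000111111000111011
11000111111000111111
11000111111000111111  (fixed point — unchanged through iteration 5)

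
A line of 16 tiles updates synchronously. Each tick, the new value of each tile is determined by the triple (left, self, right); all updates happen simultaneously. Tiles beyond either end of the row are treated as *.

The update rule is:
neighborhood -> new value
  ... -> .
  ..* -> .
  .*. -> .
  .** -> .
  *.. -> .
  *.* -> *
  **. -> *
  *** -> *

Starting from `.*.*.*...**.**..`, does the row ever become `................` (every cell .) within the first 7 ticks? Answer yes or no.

tick 1: *.*.*.....**.*..
tick 2: **.*.......**...
tick 3: ***.........*...
tick 4: ***.............
tick 5: ***.............  (fixed point — unchanged through tick 7)
tick 7 is ***............., still not uniform .

no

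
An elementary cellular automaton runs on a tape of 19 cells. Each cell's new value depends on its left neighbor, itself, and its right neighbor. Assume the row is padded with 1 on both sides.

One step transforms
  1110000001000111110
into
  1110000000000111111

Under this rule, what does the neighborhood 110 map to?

1

At position 2 the neighborhood is 110; the next row has 1 there.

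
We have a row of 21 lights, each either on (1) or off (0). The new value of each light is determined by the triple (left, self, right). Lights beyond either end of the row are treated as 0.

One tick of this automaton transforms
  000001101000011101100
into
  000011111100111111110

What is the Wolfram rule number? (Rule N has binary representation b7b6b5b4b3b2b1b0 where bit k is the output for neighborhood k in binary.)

position 14: 111 → 1  (bit 7 = 1)
position 6: 110 → 1  (bit 6 = 1)
position 7: 101 → 1  (bit 5 = 1)
position 9: 100 → 1  (bit 4 = 1)
position 5: 011 → 1  (bit 3 = 1)
position 8: 010 → 1  (bit 2 = 1)
position 4: 001 → 1  (bit 1 = 1)
position 0: 000 → 0  (bit 0 = 0)
bits b7..b0 = 11111110 = 254

254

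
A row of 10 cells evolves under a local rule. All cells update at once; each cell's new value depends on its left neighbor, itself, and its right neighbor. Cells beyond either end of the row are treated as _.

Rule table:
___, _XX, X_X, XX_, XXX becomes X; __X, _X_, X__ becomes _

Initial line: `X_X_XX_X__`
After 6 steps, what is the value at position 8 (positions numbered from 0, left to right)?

X

step 1: _X_XXXX__X
step 2: __XXXXX___
step 3: X_XXXXX_XX
step 4: _XXXXXXXXX
step 5: _XXXXXXXXX  (fixed point — unchanged through step 6)
position 8 holds X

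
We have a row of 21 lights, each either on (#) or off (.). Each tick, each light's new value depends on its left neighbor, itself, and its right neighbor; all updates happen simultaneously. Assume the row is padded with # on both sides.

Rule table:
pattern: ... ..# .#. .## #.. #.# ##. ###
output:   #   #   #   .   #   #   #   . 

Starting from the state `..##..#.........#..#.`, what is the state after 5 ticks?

##.##################
.##..................
#.###################
##...................
.####################

.####################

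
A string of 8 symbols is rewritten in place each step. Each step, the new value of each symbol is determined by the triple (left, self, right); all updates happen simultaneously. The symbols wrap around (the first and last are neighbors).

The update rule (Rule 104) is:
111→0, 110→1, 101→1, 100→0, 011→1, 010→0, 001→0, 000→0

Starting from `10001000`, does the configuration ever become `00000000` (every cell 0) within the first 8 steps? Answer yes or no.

yes

step 1: 00000000
all cells are 0 at step 1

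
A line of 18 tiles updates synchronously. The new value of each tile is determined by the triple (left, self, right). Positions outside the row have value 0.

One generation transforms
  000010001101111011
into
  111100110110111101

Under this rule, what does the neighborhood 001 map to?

1

At position 3 the neighborhood is 001; the next row has 1 there.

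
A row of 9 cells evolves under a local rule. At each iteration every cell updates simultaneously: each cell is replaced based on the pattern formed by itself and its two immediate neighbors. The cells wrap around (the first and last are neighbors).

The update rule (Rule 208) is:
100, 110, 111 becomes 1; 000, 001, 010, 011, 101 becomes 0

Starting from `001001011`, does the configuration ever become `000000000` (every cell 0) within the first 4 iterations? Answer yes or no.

no

iteration 1: 100100001
iteration 2: 110010000
iteration 3: 011001000
iteration 4: 001100100
iteration 4 is 001100100, still not uniform 0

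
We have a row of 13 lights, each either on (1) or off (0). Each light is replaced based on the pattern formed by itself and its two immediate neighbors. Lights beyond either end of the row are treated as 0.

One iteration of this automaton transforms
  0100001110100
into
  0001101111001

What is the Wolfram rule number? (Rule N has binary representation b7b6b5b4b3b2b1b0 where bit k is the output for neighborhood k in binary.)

position 7: 111 → 1  (bit 7 = 1)
position 8: 110 → 1  (bit 6 = 1)
position 9: 101 → 1  (bit 5 = 1)
position 2: 100 → 0  (bit 4 = 0)
position 6: 011 → 1  (bit 3 = 1)
position 1: 010 → 0  (bit 2 = 0)
position 0: 001 → 0  (bit 1 = 0)
position 3: 000 → 1  (bit 0 = 1)
bits b7..b0 = 11101001 = 233

233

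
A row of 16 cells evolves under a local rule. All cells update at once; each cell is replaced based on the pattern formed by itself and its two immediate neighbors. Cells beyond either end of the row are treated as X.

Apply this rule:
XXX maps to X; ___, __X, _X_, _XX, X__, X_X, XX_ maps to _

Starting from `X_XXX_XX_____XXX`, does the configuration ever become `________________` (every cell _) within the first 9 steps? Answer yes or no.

yes

___X__________XX
_______________X
________________
all cells are _ at step 3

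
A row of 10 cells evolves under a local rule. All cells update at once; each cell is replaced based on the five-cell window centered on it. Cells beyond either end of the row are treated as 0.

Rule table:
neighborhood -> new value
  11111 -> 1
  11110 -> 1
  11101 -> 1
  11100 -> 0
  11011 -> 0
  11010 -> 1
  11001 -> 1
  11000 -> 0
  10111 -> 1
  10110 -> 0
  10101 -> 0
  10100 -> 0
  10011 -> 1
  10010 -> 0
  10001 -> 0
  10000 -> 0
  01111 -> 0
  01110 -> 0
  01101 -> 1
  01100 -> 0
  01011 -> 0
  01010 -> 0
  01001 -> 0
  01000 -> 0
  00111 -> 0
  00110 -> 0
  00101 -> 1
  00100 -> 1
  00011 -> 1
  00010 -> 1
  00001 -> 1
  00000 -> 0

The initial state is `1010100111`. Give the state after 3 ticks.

1001000000

1000001000
1000111000
1001000000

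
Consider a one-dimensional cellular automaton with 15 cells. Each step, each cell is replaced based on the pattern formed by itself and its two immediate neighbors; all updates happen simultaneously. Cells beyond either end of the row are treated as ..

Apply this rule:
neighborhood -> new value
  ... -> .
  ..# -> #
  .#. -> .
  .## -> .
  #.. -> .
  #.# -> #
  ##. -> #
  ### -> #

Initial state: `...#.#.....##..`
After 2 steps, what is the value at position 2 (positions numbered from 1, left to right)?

..#.#.....#.#..
.#.#.....#.#...
position 2 holds #

#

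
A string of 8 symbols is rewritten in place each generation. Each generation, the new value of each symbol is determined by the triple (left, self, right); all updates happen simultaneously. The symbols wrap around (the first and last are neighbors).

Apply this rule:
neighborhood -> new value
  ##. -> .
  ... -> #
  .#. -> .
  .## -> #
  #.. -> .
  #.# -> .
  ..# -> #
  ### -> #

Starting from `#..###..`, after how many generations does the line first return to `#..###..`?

..###..#
.###..#.
###..#..
##..#..#
#..#..##
..#..###
.#..###.
#..###..

8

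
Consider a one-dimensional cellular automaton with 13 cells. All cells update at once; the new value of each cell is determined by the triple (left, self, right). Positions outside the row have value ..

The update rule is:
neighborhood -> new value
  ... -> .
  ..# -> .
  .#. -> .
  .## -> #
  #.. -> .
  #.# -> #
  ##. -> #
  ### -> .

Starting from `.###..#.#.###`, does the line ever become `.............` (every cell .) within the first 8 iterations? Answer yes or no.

yes

.#.#...#.##.#
..#.....####.
........#..#.
.............
all cells are . at iteration 4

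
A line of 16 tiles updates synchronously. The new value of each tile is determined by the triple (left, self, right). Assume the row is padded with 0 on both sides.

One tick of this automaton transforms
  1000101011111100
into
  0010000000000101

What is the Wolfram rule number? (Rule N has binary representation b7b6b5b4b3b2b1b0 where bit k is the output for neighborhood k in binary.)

position 9: 111 → 0  (bit 7 = 0)
position 13: 110 → 1  (bit 6 = 1)
position 5: 101 → 0  (bit 5 = 0)
position 1: 100 → 0  (bit 4 = 0)
position 8: 011 → 0  (bit 3 = 0)
position 0: 010 → 0  (bit 2 = 0)
position 3: 001 → 0  (bit 1 = 0)
position 2: 000 → 1  (bit 0 = 1)
bits b7..b0 = 01000001 = 65

65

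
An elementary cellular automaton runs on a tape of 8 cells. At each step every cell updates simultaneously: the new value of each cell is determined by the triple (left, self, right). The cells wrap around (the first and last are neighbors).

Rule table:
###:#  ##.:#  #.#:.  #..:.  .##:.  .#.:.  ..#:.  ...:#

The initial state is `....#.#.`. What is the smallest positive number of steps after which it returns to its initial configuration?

###.....
.##.###.
..#..##.
#.....#.
..###...
#..##.##
#...#..#
#.#.....
....###.
###..##.
.##...#.
..#.#...
#.....##
#.###..#
#..##...
....#.#.

16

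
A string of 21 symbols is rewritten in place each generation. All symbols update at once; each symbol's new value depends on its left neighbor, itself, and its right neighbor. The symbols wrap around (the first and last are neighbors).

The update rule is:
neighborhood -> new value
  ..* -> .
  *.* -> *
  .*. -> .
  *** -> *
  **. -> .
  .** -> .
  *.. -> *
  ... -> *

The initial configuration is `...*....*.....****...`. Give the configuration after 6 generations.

*.*.*.*..*..*..*..*..

**..***..****..**.***
*.*..*.*..**.*...*.**
.*.*..*.*...*.**..*.*
*.*.*..*.**..*..*..*.
.*.*.*..*..*..*..*..*
*.*.*.*..*..*..*..*..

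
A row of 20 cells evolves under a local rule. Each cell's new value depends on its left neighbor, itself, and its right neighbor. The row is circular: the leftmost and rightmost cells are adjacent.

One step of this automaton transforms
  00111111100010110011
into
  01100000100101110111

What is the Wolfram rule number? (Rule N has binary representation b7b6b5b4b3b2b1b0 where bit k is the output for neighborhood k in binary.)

106

position 3: 111 → 0  (bit 7 = 0)
position 8: 110 → 1  (bit 6 = 1)
position 13: 101 → 1  (bit 5 = 1)
position 0: 100 → 0  (bit 4 = 0)
position 2: 011 → 1  (bit 3 = 1)
position 12: 010 → 0  (bit 2 = 0)
position 1: 001 → 1  (bit 1 = 1)
position 10: 000 → 0  (bit 0 = 0)
bits b7..b0 = 01101010 = 106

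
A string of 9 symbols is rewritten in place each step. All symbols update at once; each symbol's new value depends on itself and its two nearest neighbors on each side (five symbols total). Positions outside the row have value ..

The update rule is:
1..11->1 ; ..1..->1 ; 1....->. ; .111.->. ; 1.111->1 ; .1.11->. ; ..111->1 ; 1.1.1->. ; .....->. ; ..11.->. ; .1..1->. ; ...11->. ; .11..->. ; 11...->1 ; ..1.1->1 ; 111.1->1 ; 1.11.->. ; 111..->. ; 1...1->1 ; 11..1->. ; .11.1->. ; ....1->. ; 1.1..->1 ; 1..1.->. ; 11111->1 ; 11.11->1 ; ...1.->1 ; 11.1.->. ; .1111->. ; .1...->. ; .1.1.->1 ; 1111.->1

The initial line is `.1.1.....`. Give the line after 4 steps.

1111.....
1.1.1....
11.11....
..1..1...

..1..1...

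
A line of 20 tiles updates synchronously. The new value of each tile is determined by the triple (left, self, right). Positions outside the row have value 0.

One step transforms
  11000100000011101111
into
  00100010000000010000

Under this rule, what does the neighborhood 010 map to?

At position 5 the neighborhood is 010; the next row has 0 there.

0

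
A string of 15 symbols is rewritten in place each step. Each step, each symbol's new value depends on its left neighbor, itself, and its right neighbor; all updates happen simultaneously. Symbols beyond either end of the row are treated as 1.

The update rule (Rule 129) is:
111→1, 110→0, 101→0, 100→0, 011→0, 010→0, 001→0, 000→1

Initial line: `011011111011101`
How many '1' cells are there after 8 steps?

000001110001000
011100100100010
001000000001000
000011111100010
011001111001000
000000110000010
011110000111000
001100110010010
count of 1: 6

6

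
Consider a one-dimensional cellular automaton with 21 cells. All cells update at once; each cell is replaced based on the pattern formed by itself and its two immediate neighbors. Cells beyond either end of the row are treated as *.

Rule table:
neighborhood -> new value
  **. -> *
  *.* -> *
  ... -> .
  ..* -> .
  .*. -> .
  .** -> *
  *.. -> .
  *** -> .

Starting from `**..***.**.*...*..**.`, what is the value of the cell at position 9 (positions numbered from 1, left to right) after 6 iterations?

.

iteration 1: .*..*.*****.......***
iteration 2: *....**...*.......*..
iteration 3: *....**..............
iteration 4: *....**..............  (fixed point — unchanged through iteration 6)
position 9 holds .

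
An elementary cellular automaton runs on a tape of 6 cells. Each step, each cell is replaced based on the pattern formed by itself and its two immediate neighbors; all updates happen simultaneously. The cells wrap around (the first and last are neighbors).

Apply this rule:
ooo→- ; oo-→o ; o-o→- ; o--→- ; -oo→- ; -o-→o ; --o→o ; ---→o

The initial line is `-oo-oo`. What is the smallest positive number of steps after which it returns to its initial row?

2

--o--o
-oo-oo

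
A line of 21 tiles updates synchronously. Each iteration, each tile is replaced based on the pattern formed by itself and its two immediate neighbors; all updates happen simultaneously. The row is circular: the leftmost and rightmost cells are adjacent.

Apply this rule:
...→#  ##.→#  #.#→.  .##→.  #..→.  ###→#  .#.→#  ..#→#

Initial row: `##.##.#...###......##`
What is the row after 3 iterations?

iteration 1: ##..#.#.##.##.#####.#
iteration 2: ##.##.#..#..#..####..
iteration 3: .#..#.#.##.##.#.###.#

.#..#.#.##.##.#.###.#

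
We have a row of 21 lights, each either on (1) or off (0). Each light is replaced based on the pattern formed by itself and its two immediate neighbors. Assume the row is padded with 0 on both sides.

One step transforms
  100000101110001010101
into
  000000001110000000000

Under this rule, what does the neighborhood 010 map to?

At position 0 the neighborhood is 010; the next row has 0 there.

0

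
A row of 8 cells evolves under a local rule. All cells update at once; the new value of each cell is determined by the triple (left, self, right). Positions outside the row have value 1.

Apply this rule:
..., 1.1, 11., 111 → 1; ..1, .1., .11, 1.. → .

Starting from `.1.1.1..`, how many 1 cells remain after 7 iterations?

6

1.1.1...
11.1..1.
111....1
111.11..
1111.1..
11111...
11111.1.
count of 1: 6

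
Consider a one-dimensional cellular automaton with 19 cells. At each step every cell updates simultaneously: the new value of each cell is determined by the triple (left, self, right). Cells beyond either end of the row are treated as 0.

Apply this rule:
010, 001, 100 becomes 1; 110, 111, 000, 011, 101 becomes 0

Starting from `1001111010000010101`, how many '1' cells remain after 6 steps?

1110000011000110101
0001000100101000101
0011101111101101101
0100000000000000001
1110000000000000011
0001000000000000100
count of 1: 2

2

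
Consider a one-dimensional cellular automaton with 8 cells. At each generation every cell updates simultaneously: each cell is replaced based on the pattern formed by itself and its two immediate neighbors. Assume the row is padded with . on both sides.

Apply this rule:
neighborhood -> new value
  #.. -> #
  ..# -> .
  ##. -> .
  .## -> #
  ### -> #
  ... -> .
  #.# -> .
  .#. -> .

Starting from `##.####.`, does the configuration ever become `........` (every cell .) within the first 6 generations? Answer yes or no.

#..###.#
.#.##...
...#.#..
......#.
.......#
........
all cells are . at generation 6

yes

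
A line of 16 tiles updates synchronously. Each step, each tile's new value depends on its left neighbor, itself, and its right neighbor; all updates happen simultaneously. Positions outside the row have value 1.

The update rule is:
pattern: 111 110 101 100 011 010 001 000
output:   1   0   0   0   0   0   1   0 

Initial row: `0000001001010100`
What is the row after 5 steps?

step 1: 0000010010000001
step 2: 0000100100000010
step 3: 0001001000000100
step 4: 0010010000001001
step 5: 0100100000010010

0100100000010010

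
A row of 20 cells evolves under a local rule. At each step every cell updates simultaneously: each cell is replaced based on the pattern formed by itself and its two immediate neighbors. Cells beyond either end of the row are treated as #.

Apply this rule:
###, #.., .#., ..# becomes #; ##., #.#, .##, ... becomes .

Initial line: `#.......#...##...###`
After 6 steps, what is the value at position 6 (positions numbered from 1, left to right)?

#

.#.....###.#..#.#.##
.##...#.#..####.#..#
...#.##.###.##..###.
#.##.....#....##.#..
....#...###..#...###
#..###.#.#.####.#.##
position 6 holds #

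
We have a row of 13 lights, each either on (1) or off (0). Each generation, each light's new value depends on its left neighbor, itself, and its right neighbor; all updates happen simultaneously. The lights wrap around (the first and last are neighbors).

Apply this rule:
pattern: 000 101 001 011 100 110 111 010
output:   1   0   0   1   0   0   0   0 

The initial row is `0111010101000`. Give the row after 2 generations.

0100000000011
0001111111010

0001111111010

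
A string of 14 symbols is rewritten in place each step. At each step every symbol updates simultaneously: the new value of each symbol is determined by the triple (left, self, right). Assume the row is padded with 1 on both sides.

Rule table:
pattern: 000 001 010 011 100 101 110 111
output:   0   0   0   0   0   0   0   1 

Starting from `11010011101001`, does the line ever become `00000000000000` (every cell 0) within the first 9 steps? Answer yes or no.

10000001000000
00000000000000
all cells are 0 at step 2

yes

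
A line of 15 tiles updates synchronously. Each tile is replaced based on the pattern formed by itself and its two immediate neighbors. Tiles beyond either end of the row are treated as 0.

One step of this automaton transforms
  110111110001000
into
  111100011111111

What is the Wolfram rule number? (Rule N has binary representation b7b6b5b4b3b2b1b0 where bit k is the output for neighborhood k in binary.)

position 4: 111 → 0  (bit 7 = 0)
position 1: 110 → 1  (bit 6 = 1)
position 2: 101 → 1  (bit 5 = 1)
position 8: 100 → 1  (bit 4 = 1)
position 0: 011 → 1  (bit 3 = 1)
position 11: 010 → 1  (bit 2 = 1)
position 10: 001 → 1  (bit 1 = 1)
position 9: 000 → 1  (bit 0 = 1)
bits b7..b0 = 01111111 = 127

127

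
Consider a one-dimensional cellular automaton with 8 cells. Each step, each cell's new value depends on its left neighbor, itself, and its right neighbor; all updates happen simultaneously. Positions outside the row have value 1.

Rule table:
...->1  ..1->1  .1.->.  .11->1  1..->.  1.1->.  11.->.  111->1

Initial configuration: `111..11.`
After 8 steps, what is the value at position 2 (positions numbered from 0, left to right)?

1

11..11..
1..11..1
..11..11
.11..111
.1..1111
...11111
.1111111
.1111111
position 2 holds 1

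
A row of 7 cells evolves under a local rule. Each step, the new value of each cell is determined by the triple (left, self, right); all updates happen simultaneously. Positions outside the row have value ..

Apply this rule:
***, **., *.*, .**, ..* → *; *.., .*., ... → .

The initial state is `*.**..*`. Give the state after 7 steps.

*****..

.***.*.
*****..
*****..  (fixed point — unchanged through step 7)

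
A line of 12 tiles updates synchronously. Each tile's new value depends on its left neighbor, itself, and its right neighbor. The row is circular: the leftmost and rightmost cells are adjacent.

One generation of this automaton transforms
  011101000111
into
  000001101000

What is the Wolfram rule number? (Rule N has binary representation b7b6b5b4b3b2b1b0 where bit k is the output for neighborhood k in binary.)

22

position 2: 111 → 0  (bit 7 = 0)
position 3: 110 → 0  (bit 6 = 0)
position 0: 101 → 0  (bit 5 = 0)
position 6: 100 → 1  (bit 4 = 1)
position 1: 011 → 0  (bit 3 = 0)
position 5: 010 → 1  (bit 2 = 1)
position 8: 001 → 1  (bit 1 = 1)
position 7: 000 → 0  (bit 0 = 0)
bits b7..b0 = 00010110 = 22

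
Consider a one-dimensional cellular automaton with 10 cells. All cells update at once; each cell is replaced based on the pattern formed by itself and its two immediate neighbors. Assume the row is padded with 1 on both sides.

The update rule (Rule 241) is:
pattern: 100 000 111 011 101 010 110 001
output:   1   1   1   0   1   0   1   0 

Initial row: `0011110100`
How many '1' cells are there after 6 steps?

1001111010
1100111101
1110011110
1111001111
1111100111
1111110011
count of 1: 8

8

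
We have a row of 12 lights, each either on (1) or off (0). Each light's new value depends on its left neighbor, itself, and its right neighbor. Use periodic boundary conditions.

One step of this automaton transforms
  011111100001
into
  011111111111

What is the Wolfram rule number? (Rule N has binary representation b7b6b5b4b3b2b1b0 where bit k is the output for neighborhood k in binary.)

223

position 2: 111 → 1  (bit 7 = 1)
position 6: 110 → 1  (bit 6 = 1)
position 0: 101 → 0  (bit 5 = 0)
position 7: 100 → 1  (bit 4 = 1)
position 1: 011 → 1  (bit 3 = 1)
position 11: 010 → 1  (bit 2 = 1)
position 10: 001 → 1  (bit 1 = 1)
position 8: 000 → 1  (bit 0 = 1)
bits b7..b0 = 11011111 = 223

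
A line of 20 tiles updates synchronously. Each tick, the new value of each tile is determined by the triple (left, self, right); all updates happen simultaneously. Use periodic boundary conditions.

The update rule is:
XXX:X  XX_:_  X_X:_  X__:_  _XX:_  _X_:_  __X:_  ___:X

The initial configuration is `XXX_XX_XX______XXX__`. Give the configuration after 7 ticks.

tick 1: _X________XXXX__X___
tick 2: ___XXXXXX__XX_____XX
tick 3: _X__XXXX______XXX___
tick 4: _____XX__XXXX__X__XX
tick 5: _XXX______XX________
tick 6: __X__XXXX____XXXXXXX
tick 7: ______XX__XX__XXXXX_

______XX__XX__XXXXX_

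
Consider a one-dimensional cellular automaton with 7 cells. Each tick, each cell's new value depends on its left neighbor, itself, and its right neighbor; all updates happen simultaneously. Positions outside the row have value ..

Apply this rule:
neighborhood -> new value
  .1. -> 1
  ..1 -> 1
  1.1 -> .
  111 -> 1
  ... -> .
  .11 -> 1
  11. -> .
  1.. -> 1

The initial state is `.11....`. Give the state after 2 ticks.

11.1...
1..11..

1..11..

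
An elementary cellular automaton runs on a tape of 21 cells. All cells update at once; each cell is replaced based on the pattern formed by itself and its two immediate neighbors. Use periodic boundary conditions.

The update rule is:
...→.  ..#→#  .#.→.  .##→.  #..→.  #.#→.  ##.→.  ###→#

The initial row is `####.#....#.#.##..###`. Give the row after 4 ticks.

tick 1: ###......#.......#.##
tick 2: ##......#.......#...#
tick 3: #......#.......#...#.
tick 4: ......#.......#...#..

......#.......#...#..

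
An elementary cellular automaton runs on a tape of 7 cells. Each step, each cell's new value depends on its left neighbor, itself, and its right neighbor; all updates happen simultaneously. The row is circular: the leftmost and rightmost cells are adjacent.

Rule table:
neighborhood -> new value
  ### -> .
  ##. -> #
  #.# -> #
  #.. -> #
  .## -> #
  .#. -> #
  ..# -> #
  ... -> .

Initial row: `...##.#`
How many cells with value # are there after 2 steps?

#.#####
###....
count of #: 3

3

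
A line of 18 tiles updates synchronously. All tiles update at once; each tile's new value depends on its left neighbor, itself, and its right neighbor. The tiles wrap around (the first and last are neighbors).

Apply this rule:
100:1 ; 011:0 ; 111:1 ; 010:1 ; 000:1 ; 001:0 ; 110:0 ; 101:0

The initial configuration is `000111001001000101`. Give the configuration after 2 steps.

step 1: 110010101101110101
step 2: 101010100000100100

101010100000100100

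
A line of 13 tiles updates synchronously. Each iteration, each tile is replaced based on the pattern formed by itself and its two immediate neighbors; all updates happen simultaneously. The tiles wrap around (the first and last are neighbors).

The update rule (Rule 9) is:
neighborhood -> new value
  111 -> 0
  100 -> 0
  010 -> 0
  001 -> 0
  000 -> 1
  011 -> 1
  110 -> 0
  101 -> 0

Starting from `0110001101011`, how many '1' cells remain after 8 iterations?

0100101000010
0000000011000
1111111010011
0000000000010
1111111111000
1000000000010
0011111111000
1010000000011
count of 1: 4

4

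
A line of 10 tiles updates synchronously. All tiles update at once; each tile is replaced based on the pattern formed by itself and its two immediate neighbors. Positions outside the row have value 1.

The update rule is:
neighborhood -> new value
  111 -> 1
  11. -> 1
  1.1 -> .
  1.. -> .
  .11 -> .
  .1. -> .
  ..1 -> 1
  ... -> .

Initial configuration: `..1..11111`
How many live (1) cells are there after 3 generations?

.1..1.1111
...1...111
..1...1.11
count of 1: 4

4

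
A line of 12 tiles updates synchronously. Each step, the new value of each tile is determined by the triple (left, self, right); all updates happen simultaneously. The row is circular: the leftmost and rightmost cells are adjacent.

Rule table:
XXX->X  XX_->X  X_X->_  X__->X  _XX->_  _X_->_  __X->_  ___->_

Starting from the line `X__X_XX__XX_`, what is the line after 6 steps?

X__X__X____X

step 1: _X____XX__X_
step 2: __X____XX__X
step 3: X__X____XX__
step 4: _X__X____XX_
step 5: __X__X____XX
step 6: X__X__X____X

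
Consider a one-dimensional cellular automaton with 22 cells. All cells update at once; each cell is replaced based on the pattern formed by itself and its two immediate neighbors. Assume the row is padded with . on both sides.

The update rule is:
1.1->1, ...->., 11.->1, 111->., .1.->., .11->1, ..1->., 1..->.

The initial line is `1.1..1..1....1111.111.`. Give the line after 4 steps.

.................1.1..

.1...........1..111.1.
................1.11..
.................111..
.................1.1..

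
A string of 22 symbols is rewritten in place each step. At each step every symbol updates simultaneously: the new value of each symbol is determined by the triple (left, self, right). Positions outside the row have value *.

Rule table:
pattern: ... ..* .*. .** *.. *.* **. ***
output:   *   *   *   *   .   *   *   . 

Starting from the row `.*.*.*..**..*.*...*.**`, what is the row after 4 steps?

******.***.****.*****.
.....***.***..***...**
.*****.***.*.**.*.***.
**...***.**********.**

**...***.**********.**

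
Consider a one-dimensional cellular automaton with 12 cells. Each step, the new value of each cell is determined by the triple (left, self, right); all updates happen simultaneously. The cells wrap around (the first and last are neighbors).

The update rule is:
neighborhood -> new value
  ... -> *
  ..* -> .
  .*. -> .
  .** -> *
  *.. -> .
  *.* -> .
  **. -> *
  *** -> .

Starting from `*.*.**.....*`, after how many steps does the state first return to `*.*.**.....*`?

6

step 1: *...**.***.*
step 2: *.*.**.*.*.*
step 3: *...**.....*
step 4: *.*.**.***.*
step 5: *...**.*.*.*
step 6: *.*.**.....*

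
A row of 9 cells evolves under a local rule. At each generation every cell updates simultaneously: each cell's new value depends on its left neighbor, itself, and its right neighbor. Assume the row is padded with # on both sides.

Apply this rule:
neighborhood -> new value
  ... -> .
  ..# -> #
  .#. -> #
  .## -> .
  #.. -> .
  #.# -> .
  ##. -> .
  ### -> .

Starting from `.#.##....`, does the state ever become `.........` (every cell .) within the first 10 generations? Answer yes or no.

no

.#......#
.#.....#.
.#....##.
.#...#...
.#..##..#
.#.#...#.
.#.#..##.
.#.#.#...
.#.#.#..#
.#.#.#.#.
generation 10 is .#.#.#.#., still not uniform .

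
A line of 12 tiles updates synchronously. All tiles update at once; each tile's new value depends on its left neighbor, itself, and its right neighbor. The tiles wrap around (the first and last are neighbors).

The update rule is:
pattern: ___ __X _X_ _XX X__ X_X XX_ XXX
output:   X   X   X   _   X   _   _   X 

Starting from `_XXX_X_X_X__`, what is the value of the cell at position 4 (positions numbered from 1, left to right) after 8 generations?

X_X__X_X_XXX
__XXXX_X__XX
XX_XX__XXX__
_____XX_X_XX
XXXXX___X___
_XXX_XXXXXXX
__X___XXXXX_
XXXXXX_XXX_X
position 4 holds X

X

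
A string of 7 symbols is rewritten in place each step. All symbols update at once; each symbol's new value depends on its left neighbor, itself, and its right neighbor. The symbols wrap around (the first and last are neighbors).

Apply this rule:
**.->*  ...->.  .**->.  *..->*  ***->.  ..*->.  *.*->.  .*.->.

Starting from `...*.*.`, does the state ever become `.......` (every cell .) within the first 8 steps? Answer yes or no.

no

......*
*......
.*.....
..*....
...*...
....*..
.....*.
......*
step 8 is ......*, still not uniform .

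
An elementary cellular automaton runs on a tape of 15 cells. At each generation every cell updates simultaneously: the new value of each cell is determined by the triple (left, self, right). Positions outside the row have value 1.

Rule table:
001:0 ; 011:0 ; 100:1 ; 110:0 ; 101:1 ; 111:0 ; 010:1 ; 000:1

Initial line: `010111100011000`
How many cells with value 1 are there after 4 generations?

6

111000011000110
000111000110001
110000110001100
001110001100010
count of 1: 6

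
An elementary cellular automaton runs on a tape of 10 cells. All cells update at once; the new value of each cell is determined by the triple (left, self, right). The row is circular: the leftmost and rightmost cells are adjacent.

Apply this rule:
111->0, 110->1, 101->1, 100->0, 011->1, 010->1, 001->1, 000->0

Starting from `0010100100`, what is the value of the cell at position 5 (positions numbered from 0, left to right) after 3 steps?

step 1: 0111101100
step 2: 1100111100
step 3: 1101100101
position 5 holds 0

0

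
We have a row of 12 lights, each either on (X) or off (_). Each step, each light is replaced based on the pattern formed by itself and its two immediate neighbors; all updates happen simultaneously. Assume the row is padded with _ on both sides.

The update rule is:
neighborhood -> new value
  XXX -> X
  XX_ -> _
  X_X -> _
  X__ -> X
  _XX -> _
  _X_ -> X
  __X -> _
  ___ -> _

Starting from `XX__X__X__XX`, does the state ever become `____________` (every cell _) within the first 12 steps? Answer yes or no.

no

__X_XX_XX___
__X______X__
__XX_____XX_
____X______X
____XX_____X
______X____X
______XX___X
________X__X
________XX_X
___________X
___________X  (fixed point — unchanged through step 12)
step 12 is ___________X, still not uniform _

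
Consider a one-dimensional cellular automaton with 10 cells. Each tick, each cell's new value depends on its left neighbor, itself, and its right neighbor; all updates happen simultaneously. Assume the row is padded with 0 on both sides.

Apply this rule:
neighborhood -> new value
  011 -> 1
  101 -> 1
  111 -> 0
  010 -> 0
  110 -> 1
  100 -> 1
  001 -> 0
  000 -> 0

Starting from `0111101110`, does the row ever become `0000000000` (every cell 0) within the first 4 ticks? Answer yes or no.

no

tick 1: 0100111011
tick 2: 0010101111
tick 3: 0001011001
tick 4: 0000111100
tick 4 is 0000111100, still not uniform 0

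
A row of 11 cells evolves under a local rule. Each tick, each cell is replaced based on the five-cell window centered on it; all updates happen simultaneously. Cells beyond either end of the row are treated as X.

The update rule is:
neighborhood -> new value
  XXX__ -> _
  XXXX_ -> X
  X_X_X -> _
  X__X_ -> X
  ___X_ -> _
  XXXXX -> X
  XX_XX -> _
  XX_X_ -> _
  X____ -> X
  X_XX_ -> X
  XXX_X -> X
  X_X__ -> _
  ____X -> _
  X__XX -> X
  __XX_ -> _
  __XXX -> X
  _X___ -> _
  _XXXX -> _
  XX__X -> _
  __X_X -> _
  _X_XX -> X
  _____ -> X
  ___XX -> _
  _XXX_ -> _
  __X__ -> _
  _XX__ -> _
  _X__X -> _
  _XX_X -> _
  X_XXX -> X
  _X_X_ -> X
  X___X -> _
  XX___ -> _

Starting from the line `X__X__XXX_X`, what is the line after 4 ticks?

_____X__X_X

__X__XX_X_X
_X__X____XX
___X__X__X_
_____X__X_X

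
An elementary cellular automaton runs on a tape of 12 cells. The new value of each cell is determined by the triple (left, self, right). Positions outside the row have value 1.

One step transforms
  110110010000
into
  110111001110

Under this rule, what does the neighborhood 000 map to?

At position 9 the neighborhood is 000; the next row has 1 there.

1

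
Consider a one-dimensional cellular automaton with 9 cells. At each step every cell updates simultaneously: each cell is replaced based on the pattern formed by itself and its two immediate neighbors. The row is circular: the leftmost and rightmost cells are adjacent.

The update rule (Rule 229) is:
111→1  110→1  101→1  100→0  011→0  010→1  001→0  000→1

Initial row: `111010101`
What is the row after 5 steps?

111111110
011111111
101111111
110111111
111011111

111011111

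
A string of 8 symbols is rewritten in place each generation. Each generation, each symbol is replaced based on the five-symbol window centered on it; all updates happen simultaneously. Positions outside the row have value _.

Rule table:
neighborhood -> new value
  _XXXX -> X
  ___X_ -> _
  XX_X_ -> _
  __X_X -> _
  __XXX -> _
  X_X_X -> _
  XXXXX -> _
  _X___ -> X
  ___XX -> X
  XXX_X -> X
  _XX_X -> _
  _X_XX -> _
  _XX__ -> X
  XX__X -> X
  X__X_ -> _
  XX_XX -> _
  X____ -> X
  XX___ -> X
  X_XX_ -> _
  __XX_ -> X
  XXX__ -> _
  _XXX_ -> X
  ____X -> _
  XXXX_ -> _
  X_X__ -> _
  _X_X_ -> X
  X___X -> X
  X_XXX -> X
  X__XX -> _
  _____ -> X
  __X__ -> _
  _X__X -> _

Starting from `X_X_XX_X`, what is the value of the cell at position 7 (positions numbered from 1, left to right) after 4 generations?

_X______
__XXXXXX
_X_X____
__X_XXXX
position 7 holds X

X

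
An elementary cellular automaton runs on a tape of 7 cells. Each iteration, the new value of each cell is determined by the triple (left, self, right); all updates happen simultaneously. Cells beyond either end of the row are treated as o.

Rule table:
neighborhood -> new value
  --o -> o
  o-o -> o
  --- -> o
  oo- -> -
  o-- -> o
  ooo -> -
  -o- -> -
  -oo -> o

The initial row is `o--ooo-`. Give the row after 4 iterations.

ooo--oo

-ooo--o
oo--ooo
--ooo--
ooo--oo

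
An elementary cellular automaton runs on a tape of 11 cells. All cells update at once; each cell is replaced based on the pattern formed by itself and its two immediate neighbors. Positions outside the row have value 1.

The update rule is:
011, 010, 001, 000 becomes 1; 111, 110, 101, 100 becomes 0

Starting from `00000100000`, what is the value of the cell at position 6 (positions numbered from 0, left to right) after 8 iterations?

01111101111
01000001000
01011111011
01010000010
01010111110
01010100000
01010101111
01010101000
position 6 holds 0

0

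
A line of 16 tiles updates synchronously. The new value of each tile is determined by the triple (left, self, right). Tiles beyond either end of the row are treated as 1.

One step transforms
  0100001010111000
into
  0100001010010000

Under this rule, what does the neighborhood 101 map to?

At position 0 the neighborhood is 101; the next row has 0 there.

0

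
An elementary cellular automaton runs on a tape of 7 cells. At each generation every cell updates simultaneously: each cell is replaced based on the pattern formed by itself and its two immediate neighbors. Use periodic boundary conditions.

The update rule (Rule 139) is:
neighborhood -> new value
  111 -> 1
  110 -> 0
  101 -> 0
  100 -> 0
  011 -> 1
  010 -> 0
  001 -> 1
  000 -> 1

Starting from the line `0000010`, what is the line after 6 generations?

generation 1: 1111100
generation 2: 1111001
generation 3: 1110011
generation 4: 1100111
generation 5: 1001111
generation 6: 0011111

0011111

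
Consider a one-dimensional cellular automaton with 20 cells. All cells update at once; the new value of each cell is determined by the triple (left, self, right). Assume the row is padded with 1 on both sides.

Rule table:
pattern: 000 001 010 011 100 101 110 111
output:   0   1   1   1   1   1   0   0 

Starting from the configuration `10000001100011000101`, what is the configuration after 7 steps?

step 1: 01000011010110101111
step 2: 11100110111101111000
step 3: 00011101100011000101
step 4: 10110011010110101111
step 5: 01101110111101111000
step 6: 11011001100011000101
step 7: 00110111010110101111

00110111010110101111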